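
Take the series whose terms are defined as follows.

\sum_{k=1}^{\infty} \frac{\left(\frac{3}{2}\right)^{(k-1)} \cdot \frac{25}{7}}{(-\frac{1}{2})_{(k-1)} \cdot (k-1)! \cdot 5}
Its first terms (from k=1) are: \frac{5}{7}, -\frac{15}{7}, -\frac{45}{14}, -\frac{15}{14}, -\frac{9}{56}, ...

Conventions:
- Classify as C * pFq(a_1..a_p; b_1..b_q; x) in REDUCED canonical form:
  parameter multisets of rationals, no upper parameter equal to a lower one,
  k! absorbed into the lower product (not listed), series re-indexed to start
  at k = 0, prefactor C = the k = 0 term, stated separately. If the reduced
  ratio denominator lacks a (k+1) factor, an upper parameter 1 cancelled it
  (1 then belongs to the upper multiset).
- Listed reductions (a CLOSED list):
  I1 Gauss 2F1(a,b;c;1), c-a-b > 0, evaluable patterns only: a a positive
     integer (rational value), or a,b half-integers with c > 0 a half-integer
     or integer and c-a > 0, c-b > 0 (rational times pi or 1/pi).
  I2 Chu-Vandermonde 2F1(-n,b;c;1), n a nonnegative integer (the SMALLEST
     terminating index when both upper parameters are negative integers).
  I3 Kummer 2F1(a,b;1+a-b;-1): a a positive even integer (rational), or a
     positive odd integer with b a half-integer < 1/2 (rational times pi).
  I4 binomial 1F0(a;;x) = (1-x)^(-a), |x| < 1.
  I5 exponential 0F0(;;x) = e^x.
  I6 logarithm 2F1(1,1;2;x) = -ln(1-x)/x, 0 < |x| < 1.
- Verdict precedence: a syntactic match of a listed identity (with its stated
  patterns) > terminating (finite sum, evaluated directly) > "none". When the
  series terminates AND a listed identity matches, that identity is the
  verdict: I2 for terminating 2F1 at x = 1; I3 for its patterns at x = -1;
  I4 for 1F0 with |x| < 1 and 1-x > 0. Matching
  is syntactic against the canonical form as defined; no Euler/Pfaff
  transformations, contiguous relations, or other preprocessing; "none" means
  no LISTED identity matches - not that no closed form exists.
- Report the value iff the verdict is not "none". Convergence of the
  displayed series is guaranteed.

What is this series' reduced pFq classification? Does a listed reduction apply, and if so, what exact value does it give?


The series (x = \frac{3}{2}) is 0F1: upper {-}, lower {-\frac{1}{2}}, prefactor \frac{5}{7}. Verdict: none. Every listed pattern misses the 0F1 form at \frac{3}{2}, upper {-}.

Structural cue: t_0 being \frac{5}{7}, the constant factors (C = 5/7, x = 3/2) combine into one prefactor.
Step ratio: r(k) = \frac{3}{2} * 1 / [(k-\frac{1}{2}) (k+1)] - rational; roots negated = parameters, x = \frac{3}{2}, C = \frac{5}{7}.


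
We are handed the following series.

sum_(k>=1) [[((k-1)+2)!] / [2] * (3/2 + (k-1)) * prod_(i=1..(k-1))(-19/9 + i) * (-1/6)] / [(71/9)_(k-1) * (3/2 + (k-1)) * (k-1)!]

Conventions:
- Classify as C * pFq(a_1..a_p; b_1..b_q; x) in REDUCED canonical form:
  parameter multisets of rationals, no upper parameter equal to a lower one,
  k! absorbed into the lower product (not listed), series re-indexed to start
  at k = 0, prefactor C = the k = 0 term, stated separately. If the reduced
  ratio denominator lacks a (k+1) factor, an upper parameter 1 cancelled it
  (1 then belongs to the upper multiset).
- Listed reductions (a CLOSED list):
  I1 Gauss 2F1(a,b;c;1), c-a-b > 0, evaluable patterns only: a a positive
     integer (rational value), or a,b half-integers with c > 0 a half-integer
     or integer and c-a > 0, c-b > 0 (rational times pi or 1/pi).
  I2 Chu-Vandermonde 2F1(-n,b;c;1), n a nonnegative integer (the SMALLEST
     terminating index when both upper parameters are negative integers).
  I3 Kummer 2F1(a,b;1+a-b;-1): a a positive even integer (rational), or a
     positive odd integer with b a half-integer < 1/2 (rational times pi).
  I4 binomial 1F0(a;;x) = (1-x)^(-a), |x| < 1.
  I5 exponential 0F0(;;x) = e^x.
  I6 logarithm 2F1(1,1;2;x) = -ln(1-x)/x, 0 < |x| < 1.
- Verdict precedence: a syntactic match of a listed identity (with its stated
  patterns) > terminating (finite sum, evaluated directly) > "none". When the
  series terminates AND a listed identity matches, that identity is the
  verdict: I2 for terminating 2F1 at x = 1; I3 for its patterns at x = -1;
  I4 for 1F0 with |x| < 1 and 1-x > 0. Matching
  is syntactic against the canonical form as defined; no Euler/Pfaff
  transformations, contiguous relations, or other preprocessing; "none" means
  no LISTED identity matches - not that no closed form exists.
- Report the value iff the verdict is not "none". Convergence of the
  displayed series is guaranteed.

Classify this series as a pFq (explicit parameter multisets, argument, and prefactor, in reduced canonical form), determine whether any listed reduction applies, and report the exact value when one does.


This is -1/6 * 2F1(-10/9, 3; 71/9; 1) in reduced canonical form. Verdict: this is Gauss (I1, integer-parameter pattern) (x = 1: the Gamma ratio telescopes since c-a-b = 6 > 0 and a = 3 in Z>0). Sum: -18073/183708.

Key step: t_0 being -1/6, the factor k + 3/2 cancels (top and bottom), leaving C = -1/6, x = 1.
Term ratio: r(k) = 1 * (k-10/9) (k+3) / [(k+71/9) (k+1)] - rational; roots negated = parameters, x = 1, C = -1/6.


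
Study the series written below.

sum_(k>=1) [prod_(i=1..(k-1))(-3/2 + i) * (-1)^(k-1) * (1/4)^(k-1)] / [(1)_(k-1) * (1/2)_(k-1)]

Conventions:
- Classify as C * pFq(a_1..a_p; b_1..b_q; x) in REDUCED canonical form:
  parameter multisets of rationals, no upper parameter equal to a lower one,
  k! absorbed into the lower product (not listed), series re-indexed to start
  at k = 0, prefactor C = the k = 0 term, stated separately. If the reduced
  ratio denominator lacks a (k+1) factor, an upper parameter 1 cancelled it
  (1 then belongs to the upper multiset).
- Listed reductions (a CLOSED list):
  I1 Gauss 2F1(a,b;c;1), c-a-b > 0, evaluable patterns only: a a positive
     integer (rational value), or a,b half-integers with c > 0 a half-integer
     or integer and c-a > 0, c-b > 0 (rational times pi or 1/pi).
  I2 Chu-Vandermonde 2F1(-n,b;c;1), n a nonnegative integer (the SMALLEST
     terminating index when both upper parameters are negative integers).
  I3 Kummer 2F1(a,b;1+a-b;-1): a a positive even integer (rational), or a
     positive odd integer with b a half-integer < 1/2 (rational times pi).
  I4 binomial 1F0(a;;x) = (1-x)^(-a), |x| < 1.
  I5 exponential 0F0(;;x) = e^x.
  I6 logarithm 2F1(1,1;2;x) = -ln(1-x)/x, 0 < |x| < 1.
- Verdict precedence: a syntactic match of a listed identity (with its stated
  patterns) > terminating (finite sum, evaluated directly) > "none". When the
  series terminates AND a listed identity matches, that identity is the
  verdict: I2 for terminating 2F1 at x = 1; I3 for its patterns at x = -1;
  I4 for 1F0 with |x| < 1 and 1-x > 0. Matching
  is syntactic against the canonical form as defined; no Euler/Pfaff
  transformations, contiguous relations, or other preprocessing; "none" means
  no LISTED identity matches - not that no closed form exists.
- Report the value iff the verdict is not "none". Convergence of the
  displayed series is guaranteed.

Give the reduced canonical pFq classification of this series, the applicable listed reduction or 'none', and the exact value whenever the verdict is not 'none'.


Key step: x = (-1/4) and (1)_k (prefactor 1) is k! itself.
Term ratio: r(k) = (-1/4) * (k-1/2) / [(k+1/2) (k+1)] - poly over poly, x = (-1/4) from leading terms; C = 1 at k = 0.

At argument -1/4: a 1F1 with upper {-1/2}, lower {1/2}, scaled by C = 1. Verdict: none. No listed pattern accepts 1F1(-1/2; 1/2; -1/4).


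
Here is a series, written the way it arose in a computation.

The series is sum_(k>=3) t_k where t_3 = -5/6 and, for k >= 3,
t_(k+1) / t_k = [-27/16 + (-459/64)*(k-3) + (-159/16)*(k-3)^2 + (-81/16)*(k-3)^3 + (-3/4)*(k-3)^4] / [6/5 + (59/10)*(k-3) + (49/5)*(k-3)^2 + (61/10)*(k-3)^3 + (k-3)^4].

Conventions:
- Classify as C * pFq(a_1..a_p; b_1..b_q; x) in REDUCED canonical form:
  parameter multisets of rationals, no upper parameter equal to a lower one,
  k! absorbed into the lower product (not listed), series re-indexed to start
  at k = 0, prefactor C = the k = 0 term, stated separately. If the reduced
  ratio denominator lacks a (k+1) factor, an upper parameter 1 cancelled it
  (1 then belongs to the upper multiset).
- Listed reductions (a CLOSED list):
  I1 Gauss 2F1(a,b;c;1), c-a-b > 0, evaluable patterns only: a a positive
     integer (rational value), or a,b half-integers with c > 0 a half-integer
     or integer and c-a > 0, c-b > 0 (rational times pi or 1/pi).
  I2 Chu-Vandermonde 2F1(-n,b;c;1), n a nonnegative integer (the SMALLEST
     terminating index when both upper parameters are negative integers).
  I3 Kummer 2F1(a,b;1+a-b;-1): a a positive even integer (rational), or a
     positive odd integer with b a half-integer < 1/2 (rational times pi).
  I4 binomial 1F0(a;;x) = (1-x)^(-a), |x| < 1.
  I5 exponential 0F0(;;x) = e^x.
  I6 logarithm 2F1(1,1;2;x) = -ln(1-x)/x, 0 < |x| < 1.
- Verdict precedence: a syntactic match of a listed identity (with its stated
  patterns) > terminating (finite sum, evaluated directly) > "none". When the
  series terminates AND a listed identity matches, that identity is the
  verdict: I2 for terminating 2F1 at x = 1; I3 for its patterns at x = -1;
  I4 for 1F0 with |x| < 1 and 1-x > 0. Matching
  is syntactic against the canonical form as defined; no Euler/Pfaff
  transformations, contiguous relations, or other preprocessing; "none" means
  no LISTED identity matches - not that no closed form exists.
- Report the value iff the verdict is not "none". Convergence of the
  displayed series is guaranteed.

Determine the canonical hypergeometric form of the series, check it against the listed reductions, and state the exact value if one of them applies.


The series (x = -3/4) is 2F1: upper {3/4, 3/2}, lower {3/5}, prefactor -5/6. Verdict: none - this 2F1 at x = -3/4 matches no listed pattern, and upper {3/4, 3/2} holds no stopper.

The tell: with t_0 = -5/6, cancel k + 1/2 from the displayed ratio first; then C = -5/6, x = -3/4.
Term ratio: r(k) = (-3/4) * (k+3/4) (k+3/2) / [(k+3/5) (k+1)] ; factor over Q: parameters, x = (-3/4), and C = -5/6.


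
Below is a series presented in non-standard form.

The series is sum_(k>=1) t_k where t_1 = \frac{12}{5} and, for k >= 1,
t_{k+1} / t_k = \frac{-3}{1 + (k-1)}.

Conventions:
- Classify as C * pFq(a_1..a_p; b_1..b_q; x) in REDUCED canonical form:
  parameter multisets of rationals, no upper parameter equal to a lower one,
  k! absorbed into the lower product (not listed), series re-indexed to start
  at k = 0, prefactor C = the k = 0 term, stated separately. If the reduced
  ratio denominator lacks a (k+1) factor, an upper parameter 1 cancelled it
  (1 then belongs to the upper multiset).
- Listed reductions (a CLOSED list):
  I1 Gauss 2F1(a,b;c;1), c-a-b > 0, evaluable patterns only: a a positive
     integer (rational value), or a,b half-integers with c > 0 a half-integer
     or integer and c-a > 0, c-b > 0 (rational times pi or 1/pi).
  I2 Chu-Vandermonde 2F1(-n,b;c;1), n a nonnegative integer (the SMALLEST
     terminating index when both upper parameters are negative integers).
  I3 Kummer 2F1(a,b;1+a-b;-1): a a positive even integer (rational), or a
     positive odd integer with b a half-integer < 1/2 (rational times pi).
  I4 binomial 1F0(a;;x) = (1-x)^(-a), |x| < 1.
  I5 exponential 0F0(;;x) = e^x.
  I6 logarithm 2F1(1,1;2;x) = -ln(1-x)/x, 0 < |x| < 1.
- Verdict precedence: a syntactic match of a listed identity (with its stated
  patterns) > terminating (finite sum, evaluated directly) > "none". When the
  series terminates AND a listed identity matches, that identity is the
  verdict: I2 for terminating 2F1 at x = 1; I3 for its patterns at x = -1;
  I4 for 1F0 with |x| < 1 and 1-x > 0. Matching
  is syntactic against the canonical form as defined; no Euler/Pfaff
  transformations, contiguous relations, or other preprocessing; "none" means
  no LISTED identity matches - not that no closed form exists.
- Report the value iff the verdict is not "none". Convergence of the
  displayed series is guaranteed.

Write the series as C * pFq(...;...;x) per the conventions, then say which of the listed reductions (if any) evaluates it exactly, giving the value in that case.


Reduced: x = -3, 0F0, upper = {-}, lower = {-}, C = \frac{12}{5}. Verdict (x = -3): the I5 exponential reduction applies (the 0F0 exponential series at x = -3). Sum: \frac{12}{5} \cdot e^{-3}.

Key step: t_0 being \frac{12}{5}, the expanded ratio factors over Q; C = 12/5, x = -3, roots give parameters.
Ratio: r(k) = -3 * 1 / [(k+1)] - poly over poly, x = -3 from leading terms; C = \frac{12}{5} at k = 0.


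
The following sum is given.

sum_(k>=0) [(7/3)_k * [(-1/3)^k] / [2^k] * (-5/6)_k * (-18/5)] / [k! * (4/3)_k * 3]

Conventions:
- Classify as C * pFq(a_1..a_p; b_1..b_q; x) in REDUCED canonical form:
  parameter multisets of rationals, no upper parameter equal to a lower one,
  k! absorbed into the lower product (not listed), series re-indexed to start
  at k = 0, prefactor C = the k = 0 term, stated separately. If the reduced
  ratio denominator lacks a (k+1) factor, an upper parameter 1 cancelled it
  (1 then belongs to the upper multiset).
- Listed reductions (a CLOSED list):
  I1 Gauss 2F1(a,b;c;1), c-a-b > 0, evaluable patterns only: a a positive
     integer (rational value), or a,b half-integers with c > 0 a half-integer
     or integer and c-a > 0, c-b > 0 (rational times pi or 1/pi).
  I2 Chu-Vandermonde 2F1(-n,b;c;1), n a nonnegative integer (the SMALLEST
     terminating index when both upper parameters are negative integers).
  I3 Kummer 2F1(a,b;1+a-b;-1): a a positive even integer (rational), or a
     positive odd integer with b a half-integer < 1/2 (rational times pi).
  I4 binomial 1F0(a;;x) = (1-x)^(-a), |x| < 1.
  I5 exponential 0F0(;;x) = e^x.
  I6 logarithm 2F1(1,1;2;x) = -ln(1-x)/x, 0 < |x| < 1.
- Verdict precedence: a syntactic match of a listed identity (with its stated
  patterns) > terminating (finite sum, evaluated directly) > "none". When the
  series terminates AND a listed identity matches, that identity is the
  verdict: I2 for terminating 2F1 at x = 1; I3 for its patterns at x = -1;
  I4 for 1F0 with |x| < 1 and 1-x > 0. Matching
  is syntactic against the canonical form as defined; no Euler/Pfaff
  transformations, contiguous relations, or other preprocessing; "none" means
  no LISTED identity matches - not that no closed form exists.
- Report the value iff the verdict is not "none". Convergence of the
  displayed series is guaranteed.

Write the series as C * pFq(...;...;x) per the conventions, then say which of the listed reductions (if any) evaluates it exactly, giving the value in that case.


With C = -6/5: the canonical form is 2F1(-5/6, 7/3; 4/3; -1/6). Verdict: none. No listed pattern accepts 2F1(-5/6, 7/3; 4/3; -1/6).

Structural cue: t_0 = -6/5 here, and the constant factors (C = -6/5) combine into one prefactor.
Consecutive-term ratio: r(k) = (-1/6) * (k-5/6) (k+7/3) / [(k+4/3) (k+1)] - poly over poly, x = (-1/6) from leading terms; C = -6/5 at k = 0.


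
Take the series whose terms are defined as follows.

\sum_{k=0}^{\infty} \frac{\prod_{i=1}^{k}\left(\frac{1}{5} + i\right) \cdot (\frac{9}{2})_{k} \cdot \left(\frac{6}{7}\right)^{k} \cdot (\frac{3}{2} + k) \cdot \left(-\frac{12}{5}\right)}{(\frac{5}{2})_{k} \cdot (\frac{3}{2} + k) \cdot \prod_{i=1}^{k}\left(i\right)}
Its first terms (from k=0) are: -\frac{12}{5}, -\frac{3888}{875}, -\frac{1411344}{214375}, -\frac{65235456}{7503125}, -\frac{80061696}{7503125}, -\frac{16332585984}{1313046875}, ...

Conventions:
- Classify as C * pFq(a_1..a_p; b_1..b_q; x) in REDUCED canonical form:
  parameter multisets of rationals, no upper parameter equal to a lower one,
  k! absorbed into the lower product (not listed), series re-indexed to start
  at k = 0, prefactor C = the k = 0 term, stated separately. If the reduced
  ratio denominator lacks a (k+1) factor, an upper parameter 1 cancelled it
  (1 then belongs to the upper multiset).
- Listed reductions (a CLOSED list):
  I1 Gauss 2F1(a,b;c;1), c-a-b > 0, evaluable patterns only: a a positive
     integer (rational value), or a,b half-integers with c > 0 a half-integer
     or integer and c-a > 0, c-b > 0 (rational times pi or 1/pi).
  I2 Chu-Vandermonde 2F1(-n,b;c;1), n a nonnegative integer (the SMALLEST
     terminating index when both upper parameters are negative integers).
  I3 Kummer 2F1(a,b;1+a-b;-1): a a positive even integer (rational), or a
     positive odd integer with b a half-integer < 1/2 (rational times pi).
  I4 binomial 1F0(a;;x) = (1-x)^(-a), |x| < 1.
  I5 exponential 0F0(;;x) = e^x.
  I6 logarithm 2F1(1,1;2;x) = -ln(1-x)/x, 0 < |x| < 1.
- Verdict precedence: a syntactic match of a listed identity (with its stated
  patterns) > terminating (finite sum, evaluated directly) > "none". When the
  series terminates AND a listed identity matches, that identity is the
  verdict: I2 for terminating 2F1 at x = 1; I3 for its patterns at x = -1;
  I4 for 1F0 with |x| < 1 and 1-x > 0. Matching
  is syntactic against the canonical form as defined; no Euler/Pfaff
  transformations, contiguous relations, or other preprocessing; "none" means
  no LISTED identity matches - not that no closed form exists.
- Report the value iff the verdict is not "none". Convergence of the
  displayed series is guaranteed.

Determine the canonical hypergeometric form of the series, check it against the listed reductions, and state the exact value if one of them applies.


This is -\frac{12}{5} * 2F1(\frac{6}{5}, \frac{9}{2}; \frac{5}{2}; \frac{6}{7}) in reduced canonical form. Verdict: none - this 2F1 at x = \frac{6}{7} matches no listed pattern, and upper {\frac{6}{5}, \frac{9}{2}} holds no stopper.

Structural cue: t_0 being -\frac{12}{5}, the running product (C = -12/5) telescopes to a rising factorial.
Consecutive-term ratio: r(k) = \frac{6}{7} * (k+\frac{6}{5}) (k+\frac{9}{2}) / [(k+\frac{5}{2}) (k+1)] - poly over poly, x = \frac{6}{7} from leading terms; C = -\frac{12}{5} at k = 0.


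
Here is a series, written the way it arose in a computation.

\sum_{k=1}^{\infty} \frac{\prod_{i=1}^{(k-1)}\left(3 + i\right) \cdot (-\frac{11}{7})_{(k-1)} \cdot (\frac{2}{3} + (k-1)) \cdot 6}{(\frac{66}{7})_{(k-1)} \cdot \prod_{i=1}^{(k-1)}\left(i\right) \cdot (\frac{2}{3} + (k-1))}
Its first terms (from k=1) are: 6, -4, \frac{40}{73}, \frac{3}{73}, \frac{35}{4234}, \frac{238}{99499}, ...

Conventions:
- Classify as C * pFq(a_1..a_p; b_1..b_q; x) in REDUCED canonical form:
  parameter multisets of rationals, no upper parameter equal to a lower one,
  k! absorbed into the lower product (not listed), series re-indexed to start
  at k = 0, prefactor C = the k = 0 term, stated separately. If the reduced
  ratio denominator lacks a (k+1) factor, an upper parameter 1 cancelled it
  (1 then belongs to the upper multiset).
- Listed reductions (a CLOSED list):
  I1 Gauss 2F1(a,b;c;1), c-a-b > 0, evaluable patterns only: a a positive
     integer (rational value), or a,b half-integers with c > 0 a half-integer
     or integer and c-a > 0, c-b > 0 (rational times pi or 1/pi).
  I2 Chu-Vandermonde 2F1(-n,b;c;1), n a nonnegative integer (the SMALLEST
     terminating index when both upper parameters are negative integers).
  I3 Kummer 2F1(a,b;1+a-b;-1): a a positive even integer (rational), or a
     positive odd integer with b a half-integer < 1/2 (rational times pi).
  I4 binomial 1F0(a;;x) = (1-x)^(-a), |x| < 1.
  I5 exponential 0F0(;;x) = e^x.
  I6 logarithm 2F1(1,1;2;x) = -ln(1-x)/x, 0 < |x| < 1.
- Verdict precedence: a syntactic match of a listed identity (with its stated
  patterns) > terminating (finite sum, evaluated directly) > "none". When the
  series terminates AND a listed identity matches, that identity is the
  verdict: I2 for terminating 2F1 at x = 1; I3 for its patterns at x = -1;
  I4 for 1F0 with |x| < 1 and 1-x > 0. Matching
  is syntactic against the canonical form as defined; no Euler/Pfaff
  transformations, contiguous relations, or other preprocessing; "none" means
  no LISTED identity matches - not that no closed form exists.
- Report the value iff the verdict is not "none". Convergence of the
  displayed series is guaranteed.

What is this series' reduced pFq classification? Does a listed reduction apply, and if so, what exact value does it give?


First insight: with t_0 = 6, the product of the first k integers (prefactor 6) is k!.
Consecutive-term ratio: r(k) = 1 * (k-\frac{11}{7}) (k+4) / [(k+\frac{66}{7}) (k+1)] - rational; roots negated = parameters, x = 1, C = 6.

Reduced: x = 1, 2F1, upper = {-\frac{11}{7}, 4}, lower = {\frac{66}{7}}, C = 6. Verdict (x = 1): Gauss's theorem (I1) applies (x = 1: the Gamma ratio telescopes since c-a-b = 7 > 0 and a = 4 in Z>0). Its exact value is \frac{43719}{16807}.


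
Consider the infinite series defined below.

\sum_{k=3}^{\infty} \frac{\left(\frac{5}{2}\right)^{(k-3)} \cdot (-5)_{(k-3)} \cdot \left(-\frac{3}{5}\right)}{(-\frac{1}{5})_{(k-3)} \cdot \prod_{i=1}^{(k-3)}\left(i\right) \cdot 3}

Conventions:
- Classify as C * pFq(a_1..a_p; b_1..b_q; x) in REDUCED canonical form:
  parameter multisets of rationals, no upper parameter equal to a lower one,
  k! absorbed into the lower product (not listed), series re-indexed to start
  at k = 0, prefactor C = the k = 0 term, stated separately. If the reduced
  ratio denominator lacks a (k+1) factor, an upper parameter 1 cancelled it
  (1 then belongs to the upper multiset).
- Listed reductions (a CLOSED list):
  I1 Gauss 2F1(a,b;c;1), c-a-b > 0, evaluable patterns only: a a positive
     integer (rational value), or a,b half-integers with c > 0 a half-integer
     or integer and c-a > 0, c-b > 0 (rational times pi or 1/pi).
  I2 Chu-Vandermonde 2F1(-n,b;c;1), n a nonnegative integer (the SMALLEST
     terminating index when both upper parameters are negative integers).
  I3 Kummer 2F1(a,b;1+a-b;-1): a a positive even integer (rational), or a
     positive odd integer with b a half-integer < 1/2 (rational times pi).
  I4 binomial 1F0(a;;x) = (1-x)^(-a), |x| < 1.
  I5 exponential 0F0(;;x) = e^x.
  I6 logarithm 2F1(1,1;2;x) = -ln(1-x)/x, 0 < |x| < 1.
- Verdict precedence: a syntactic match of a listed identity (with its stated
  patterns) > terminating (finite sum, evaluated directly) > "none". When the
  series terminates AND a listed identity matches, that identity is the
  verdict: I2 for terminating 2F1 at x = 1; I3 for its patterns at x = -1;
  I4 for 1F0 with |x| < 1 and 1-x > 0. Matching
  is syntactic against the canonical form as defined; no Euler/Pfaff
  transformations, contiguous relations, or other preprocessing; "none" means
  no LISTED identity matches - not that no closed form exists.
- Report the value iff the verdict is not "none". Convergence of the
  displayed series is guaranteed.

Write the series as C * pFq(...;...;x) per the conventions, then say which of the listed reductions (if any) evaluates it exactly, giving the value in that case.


This is -\frac{1}{5} * 1F1(-5; -\frac{1}{5}; \frac{5}{2}) in reduced canonical form. Verdict: terminating (-5 upstairs). 6 nonzero terms in all; added directly. Exact value: -\frac{1555307}{1532160}.

First insight: with t_0 = -\frac{1}{5}, the constant factors (C = -1/5, x = 5/2) combine into one prefactor.
Adjacent-term ratio: r(k) = \frac{5}{2} * (k-5) / [(k-\frac{1}{5}) (k+1)] - rational in k. x = \frac{5}{2}; t_0 = -\frac{1}{5}; negate the roots.


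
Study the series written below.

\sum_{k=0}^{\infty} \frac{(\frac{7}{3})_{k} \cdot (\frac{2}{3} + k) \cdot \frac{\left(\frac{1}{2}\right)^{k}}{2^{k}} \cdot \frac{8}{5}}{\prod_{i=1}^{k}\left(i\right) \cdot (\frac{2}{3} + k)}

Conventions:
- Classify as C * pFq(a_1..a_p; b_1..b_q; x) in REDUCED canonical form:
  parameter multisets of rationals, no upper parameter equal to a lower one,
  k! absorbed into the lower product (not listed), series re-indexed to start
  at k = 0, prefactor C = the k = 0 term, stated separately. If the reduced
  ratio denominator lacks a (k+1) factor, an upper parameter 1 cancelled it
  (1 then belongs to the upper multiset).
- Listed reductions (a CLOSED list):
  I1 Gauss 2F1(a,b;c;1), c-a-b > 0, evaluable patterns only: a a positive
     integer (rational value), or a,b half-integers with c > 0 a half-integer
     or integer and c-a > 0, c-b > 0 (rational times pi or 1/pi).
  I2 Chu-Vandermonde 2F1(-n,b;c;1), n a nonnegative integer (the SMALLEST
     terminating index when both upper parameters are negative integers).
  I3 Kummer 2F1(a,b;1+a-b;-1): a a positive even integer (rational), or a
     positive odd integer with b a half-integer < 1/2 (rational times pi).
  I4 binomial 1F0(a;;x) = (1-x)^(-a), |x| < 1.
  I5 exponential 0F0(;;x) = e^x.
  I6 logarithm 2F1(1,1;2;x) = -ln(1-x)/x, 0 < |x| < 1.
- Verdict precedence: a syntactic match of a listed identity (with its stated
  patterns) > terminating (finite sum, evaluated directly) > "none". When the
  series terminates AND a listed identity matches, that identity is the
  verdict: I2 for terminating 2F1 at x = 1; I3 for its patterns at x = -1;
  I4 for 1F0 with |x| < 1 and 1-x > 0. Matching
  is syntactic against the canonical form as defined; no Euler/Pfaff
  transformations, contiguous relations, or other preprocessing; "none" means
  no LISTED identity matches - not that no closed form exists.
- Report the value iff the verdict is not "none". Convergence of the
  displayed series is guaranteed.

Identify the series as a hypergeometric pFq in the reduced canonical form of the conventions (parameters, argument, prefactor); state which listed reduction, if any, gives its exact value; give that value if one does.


x = \frac{1}{4} here; the reduced form reads 1F0, upper {\frac{7}{3}}, lower {-}, C = \frac{8}{5}. Verdict: the binomial series (I4) fires (the 1F0 binomial series: exponent -7/3, x = \frac{1}{4}). Its exact value is \frac{8}{5} \cdot \left(\frac{3}{4}\right)^{-\frac{7}{3}}.

The tell: x = \frac{1}{4} and the two k-th powers (C = 8/5) combine into one argument.
Adjacent-term ratio: r(k) = \frac{1}{4} * (k+\frac{7}{3}) / [(k+1)] ; factor over Q: parameters, x = \frac{1}{4}, and C = \frac{8}{5}.


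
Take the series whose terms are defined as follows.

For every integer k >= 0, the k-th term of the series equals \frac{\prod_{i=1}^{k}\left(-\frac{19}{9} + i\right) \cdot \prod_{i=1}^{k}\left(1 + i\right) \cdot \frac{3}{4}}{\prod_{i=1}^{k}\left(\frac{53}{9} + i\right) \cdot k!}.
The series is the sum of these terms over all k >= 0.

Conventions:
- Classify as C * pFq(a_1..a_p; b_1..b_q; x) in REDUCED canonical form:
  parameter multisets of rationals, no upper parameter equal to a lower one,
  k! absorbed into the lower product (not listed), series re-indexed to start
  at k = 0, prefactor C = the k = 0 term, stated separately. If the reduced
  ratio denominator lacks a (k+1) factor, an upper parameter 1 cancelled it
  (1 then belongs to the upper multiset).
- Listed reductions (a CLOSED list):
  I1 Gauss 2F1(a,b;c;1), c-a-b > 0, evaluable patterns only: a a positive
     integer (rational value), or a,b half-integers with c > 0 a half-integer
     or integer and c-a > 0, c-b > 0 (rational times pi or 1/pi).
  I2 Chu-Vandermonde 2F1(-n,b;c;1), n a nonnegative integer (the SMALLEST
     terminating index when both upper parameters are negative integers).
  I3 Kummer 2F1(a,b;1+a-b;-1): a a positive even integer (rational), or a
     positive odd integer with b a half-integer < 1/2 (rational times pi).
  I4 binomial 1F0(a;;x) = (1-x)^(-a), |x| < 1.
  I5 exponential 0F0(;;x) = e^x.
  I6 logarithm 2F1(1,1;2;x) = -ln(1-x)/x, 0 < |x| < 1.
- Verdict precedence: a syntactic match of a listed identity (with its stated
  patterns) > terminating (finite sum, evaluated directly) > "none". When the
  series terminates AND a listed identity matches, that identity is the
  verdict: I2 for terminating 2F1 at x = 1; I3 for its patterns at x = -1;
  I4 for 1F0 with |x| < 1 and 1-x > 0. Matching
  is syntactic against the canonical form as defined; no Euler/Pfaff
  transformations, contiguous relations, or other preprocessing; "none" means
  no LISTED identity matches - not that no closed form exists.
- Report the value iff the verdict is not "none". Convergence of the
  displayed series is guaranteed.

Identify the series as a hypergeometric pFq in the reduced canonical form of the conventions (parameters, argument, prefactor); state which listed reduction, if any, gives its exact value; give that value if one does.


Key step: t_0 = \frac{3}{4} here, and the lower running product (C = 3/4) is a rising factorial.
Term ratio: r(k) = 1 * (k-\frac{10}{9}) (k+2) / [(k+\frac{62}{9}) (k+1)] - rational; roots negated = parameters, x = 1, C = \frac{3}{4}.

Classification (C = \frac{3}{4}): 2F1 with upper {-\frac{10}{9}, 2}, lower {\frac{62}{9}}, argument x = 1. Verdict: the Gauss summation I1 fires (x = 1: the Gamma ratio telescopes since c-a-b = 6 > 0 and a = 2 in Z>0). Exact value: \frac{583}{1134}.


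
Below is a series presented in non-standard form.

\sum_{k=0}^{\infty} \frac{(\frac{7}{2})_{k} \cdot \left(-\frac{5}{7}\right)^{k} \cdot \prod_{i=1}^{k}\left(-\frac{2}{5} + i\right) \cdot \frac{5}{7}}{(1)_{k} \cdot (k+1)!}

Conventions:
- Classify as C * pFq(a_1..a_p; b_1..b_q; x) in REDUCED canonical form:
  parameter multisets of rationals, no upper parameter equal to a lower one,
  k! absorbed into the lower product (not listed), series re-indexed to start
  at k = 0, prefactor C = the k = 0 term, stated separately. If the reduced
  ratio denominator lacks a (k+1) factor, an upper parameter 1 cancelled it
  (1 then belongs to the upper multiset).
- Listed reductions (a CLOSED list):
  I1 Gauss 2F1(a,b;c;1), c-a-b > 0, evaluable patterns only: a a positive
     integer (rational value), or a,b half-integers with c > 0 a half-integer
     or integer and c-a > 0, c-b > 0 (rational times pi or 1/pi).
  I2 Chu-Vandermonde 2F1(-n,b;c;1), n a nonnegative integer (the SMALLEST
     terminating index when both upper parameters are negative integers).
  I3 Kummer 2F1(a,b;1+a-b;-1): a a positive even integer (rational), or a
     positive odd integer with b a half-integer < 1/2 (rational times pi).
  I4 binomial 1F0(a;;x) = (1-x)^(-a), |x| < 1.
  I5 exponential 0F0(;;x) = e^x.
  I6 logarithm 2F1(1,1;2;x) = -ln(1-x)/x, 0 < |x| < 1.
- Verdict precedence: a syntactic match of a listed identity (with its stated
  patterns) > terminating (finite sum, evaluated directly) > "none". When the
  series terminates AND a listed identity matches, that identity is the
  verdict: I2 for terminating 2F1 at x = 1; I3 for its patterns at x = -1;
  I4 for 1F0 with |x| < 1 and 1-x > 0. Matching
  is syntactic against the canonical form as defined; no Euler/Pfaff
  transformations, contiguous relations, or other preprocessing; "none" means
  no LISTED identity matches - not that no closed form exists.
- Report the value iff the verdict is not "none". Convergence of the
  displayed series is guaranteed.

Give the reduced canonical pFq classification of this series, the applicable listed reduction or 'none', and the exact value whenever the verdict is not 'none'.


With C = \frac{5}{7}: the canonical form is 2F1(\frac{3}{5}, \frac{7}{2}; 2; -\frac{5}{7}). Verdict: none - this 2F1 at x = -\frac{5}{7} matches no listed pattern, and upper {\frac{3}{5}, \frac{7}{2}} holds no stopper.

First insight: t_0 = \frac{5}{7} here, and the denominator's factorial ratio (C = 5/7) is a lower Pochhammer.
Consecutive-term ratio: r(k) = -\frac{5}{7} * (k+\frac{3}{5}) (k+\frac{7}{2}) / [(k+2) (k+1)] - rational; roots negated = parameters, x = -\frac{5}{7}, C = \frac{5}{7}.


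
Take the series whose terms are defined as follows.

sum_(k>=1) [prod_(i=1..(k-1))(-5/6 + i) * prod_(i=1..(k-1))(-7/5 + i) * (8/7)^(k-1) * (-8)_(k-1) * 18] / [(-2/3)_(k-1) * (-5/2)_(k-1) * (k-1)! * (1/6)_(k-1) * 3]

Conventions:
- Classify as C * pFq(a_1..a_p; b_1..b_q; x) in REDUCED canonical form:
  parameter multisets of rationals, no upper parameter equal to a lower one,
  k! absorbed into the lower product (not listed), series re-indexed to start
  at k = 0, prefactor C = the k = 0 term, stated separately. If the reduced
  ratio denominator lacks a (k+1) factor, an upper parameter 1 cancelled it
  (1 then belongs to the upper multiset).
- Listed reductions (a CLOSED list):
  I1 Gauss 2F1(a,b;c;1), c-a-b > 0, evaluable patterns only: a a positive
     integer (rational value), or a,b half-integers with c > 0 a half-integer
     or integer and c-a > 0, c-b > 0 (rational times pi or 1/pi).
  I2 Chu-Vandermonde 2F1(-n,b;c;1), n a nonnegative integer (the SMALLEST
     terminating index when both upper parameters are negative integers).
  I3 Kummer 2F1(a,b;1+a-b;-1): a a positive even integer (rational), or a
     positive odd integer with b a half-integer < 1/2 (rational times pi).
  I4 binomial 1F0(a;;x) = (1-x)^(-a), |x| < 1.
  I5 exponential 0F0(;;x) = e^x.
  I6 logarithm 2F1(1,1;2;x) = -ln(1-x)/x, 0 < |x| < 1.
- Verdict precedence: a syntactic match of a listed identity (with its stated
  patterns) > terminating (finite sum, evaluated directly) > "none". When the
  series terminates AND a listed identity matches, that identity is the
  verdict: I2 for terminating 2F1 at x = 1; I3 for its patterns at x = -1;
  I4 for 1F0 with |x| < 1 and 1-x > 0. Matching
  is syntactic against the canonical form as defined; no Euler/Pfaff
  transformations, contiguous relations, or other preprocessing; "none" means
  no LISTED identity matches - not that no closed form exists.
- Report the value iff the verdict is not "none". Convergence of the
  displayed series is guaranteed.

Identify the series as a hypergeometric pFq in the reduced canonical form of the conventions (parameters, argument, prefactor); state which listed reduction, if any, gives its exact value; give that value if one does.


With C = 6: the canonical form is 2F2(-8, -2/5; -5/2, -2/3; 8/7). Verdict: terminating (-8 upstairs). 9 nonzero terms in all; added directly. Value: -4032113224099838874/37437428369140625.

The tell: t_0 = 6 here, and the running product (C = 6) telescopes to a rising factorial.
Step ratio: r(k) = (8/7) * (k-8) (k-2/5) / [(k-5/2) (k-2/3) (k+1)] - rational in k, leading ratio (8/7); with t_0 = 6, classification follows.


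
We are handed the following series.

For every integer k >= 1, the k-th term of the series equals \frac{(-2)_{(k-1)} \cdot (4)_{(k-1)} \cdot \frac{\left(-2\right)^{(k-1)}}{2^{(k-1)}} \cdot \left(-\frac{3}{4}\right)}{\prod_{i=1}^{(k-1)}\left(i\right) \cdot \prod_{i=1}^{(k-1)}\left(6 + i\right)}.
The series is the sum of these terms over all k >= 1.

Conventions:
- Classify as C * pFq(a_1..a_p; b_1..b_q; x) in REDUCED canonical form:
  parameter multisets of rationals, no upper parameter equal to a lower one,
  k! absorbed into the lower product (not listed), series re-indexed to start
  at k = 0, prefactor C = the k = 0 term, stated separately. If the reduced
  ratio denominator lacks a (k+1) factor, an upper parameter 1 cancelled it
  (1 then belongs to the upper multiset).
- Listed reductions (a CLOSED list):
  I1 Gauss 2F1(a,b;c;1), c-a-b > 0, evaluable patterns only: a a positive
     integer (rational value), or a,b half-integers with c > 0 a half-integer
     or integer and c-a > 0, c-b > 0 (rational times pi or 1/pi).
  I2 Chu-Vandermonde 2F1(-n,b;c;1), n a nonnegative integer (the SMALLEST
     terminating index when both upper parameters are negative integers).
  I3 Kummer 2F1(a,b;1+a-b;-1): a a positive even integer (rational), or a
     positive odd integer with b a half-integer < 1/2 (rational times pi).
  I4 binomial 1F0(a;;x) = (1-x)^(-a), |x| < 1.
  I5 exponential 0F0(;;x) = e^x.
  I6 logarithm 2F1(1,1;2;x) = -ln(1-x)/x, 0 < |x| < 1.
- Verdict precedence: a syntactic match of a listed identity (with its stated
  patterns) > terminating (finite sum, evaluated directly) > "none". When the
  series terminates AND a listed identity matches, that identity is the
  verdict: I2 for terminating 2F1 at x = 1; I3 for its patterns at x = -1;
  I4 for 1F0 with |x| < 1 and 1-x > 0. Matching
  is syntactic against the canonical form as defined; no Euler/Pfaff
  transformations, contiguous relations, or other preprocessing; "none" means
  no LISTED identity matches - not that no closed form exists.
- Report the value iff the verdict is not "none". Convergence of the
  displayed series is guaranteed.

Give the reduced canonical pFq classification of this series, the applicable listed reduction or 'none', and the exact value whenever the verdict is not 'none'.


x = -1 here; the reduced form reads 2F1, upper {-2, 4}, lower {7}, C = -\frac{3}{4}. Verdict: this is Kummer (I3) (x = -1; c = 7 equals 1+a-b for upper {-2, 4}: listed pattern). Its exact value is -\frac{15}{8}.

Key step: x = -1 and the two k-th powers (C = -3/4) combine into one argument.
Step ratio: r(k) = -1 * (k-2) (k+4) / [(k+7) (k+1)] - rational; roots negated = parameters, x = -1, C = -\frac{3}{4}.


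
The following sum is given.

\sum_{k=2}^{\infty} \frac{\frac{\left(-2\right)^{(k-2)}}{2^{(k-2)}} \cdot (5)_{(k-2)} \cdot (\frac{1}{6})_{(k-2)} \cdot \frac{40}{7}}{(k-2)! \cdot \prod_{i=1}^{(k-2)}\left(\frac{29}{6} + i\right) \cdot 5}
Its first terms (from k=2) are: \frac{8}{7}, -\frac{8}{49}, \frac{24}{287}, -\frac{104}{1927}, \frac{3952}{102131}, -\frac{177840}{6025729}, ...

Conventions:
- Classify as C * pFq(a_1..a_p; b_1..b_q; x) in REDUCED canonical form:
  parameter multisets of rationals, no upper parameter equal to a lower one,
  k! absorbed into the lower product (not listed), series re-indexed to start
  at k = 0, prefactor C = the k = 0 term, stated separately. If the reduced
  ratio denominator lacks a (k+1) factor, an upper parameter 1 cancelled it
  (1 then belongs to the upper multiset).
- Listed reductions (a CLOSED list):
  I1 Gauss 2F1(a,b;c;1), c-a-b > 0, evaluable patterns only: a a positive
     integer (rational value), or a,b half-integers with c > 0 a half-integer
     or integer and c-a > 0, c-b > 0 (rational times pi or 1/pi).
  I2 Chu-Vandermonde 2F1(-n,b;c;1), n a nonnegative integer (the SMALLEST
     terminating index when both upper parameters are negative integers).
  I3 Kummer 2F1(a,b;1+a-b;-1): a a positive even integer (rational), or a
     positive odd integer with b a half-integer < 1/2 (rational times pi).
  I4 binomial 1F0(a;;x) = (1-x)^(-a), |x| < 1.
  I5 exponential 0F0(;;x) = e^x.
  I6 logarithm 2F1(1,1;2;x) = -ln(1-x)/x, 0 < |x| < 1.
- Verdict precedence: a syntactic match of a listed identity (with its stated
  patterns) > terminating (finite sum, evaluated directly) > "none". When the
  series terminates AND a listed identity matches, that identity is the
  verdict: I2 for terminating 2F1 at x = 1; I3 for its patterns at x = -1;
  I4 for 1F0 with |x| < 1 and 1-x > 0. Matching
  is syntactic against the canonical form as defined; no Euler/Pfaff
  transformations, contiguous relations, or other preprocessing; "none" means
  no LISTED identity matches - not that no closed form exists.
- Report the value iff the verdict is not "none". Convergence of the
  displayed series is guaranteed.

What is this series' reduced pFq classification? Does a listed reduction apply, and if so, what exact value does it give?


Key step: t_0 being \frac{8}{7}, the two k-th powers (C = 8/7, x = -1) combine into one argument.
Step ratio: r(k) = -1 * (k+\frac{1}{6}) (k+5) / [(k+\frac{35}{6}) (k+1)] - rational in k. x = -1; t_0 = \frac{8}{7}; negate the roots.

At argument -1: a 2F1 with upper {\frac{1}{6}, 5}, lower {\frac{35}{6}}, scaled by C = \frac{8}{7}. Verdict: none here - no I1-I6 shape fits x = -1 with lower {\frac{35}{6}}.


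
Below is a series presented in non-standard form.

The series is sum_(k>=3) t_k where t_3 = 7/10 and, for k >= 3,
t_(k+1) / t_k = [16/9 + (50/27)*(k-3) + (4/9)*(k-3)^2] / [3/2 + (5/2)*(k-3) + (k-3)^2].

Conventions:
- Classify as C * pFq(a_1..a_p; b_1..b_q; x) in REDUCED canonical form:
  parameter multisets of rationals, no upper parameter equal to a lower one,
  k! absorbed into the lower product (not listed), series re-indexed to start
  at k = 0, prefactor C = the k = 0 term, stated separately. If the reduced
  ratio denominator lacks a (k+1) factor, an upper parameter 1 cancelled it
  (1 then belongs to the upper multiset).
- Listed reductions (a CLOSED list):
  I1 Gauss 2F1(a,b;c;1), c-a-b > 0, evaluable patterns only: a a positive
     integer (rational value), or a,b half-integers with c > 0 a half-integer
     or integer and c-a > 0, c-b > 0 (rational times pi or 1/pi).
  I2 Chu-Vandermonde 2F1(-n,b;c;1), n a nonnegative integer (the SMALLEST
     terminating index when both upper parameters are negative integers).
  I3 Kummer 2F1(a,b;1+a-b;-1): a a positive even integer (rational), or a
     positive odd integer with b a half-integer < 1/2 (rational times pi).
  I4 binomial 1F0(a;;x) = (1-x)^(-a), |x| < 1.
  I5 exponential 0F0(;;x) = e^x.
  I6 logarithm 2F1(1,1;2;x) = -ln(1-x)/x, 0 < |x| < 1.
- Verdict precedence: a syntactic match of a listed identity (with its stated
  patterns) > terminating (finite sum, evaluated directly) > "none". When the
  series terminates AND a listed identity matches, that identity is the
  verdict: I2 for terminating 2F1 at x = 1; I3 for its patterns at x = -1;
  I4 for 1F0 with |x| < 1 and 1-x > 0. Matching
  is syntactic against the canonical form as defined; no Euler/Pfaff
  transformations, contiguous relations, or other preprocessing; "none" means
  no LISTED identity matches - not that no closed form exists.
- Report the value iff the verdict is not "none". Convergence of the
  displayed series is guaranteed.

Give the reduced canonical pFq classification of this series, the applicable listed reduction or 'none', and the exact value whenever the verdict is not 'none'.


At argument 4/9: a 1F0 with upper {8/3}, lower {-}, scaled by C = 7/10. Verdict: binomial (I4) applies (the 1F0 binomial series: exponent -8/3, x = 4/9). Sum: (7/10) * (5/9)^(-8/3).

The tell: from the first term 7/10: the ratio is unreduced: k + 3/2 divides both sides (C = 7/10).
Consecutive-term ratio: r(k) = (4/9) * (k+8/3) / [(k+1)] - rational; roots negated = parameters, x = (4/9), C = 7/10.
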